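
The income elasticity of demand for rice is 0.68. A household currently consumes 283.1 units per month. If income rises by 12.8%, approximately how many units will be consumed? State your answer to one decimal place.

307.7

%ΔQ ≈ η × %ΔI = 0.68 × 12.8% = 8.704%.
New Q ≈ 283.1 × (1 + 0.08704) = 307.7.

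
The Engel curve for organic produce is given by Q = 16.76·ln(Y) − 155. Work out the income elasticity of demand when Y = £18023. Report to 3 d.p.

At Y = 18023: Q = 9.238.
dQ/dY = 16.76/Y = 0.000929923 at this income.
η = (dQ/dY)·(Y/Q) = 0.000929923 × (18023/9.238) = 1.814.

1.814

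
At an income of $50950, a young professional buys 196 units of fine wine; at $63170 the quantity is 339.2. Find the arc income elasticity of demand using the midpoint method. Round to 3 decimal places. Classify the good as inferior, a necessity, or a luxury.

ΔQ = 339.2 − 196 = 143.2; midpoint Q̄ = (196 + 339.2)/2 = 267.6.
ΔI = 63170 − 50950 = 12220; midpoint Ī = (50950 + 63170)/2 = 57060.
η = (ΔQ/Q̄) ÷ (ΔI/Ī) = (143.2/267.6) ÷ (12220/57060) = 2.499.
η > 1 ⇒ luxury.

2.499 (luxury)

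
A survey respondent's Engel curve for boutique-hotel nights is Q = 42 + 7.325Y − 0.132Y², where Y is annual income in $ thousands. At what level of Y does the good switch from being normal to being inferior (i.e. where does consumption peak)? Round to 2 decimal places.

dQ/dY = 7.325 − 0.264Y.
The good is inferior where dQ/dY < 0. Setting dQ/dY = 0 gives Y = 7.325 / 0.264 = 27.75.

27.75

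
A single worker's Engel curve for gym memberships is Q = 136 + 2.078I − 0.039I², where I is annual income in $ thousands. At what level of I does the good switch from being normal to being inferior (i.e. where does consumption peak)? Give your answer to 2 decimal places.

26.64

dQ/dI = 2.078 − 0.078I.
The good is inferior where dQ/dI < 0. Setting dQ/dI = 0 gives I = 2.078 / 0.078 = 26.64.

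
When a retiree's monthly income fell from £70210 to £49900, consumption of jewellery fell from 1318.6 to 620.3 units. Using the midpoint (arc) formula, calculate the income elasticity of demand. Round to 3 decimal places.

2.130

ΔQ = 620.3 − 1318.6 = -698.3; midpoint Q̄ = (1318.6 + 620.3)/2 = 969.45.
ΔI = 49900 − 70210 = -20310; midpoint Ī = (70210 + 49900)/2 = 60055.
η = (ΔQ/Q̄) ÷ (ΔI/Ī) = (-698.3/969.45) ÷ (-20310/60055) = 2.130.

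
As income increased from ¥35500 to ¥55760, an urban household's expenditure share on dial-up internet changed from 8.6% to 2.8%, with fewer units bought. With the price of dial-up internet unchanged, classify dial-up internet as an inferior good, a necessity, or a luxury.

Quantity demanded falls as income rises, so η < 0.

inferior good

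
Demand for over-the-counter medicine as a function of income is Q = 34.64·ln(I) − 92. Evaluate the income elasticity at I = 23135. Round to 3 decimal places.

0.135

At I = 23135: Q = 256.101.
dQ/dI = 34.64/I = 0.0014973 at this income.
η = (dQ/dI)·(I/Q) = 0.0014973 × (23135/256.101) = 0.135.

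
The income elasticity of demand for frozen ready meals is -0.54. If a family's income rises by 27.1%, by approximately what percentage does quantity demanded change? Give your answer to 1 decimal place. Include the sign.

-14.6%

%ΔQ ≈ η × %ΔI = -0.54 × 27.1% = -14.6%.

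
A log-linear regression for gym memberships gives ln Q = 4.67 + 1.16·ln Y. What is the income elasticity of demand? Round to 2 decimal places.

1.16

In a log-linear demand, the coefficient on ln Y is the income elasticity.
So η = 1.16.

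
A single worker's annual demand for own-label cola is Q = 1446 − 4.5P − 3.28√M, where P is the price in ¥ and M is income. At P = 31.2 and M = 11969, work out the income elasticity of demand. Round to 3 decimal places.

-0.190

At P = 31.2, M = 11969: Q = 946.758.
Holding P constant, ∂Q/∂M = -3.28/(2√M) = -0.0149905.
η_M = (∂Q/∂M)·(M/Q) = -0.0149905 × (11969/946.758) = -0.190.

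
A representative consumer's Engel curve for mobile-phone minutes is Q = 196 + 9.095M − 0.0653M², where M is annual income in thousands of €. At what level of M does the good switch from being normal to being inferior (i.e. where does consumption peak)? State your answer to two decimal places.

69.64

dQ/dM = 9.095 − 0.1306M.
The good is inferior where dQ/dM < 0. Setting dQ/dM = 0 gives M = 9.095 / 0.1306 = 69.64.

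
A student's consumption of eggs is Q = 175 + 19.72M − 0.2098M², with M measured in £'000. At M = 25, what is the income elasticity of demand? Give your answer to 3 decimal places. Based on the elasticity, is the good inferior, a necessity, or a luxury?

0.430 (necessity)

At M = 25: Q = 536.8750.
dQ/dM = 19.72 − 0.4196M = 9.23000.
η = (dQ/dM)·(M/Q) = 9.23000 × (25/536.8750) = 0.430.
0 < η < 1 ⇒ necessity.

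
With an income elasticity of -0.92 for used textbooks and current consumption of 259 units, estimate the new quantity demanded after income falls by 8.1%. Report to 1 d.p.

%ΔQ ≈ η × %ΔI = -0.92 × (-8.1%) = 7.452%.
New Q ≈ 259 × (1 + 0.07452) = 278.3.

278.3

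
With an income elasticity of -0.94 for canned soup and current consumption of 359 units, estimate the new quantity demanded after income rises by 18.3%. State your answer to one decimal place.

297.2

%ΔQ ≈ η × %ΔI = -0.94 × 18.3% = -17.202%.
New Q ≈ 359 × (1 − 0.17202) = 297.2.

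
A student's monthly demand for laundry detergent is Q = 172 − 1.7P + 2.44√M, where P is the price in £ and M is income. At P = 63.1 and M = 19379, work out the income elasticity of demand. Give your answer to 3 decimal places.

At P = 63.1, M = 19379: Q = 404.399.
Holding P constant, ∂Q/∂M = 2.44/(2√M) = 0.00876383.
η_M = (∂Q/∂M)·(M/Q) = 0.00876383 × (19379/404.399) = 0.420.

0.420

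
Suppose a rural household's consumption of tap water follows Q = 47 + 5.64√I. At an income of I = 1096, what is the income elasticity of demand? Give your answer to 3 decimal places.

At I = 1096: Q = 233.717.
dQ/dI = 5.64/(2√I) = 0.0851812 at this income.
η = (dQ/dI)·(I/Q) = 0.0851812 × (1096/233.717) = 0.399.

0.399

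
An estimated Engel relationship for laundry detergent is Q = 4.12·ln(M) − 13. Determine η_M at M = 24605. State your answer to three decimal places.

0.144

At M = 24605: Q = 28.656.
dQ/dM = 4.12/M = 0.000167446 at this income.
η = (dQ/dM)·(M/Q) = 0.000167446 × (24605/28.656) = 0.144.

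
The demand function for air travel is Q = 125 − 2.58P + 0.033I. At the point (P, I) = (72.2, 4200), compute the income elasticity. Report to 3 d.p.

1.792

At P = 72.2, I = 4200: Q = 77.324.
Holding P constant, ∂Q/∂I = 0.033.
η_I = (∂Q/∂I)·(I/Q) = 0.033 × (4200/77.324) = 1.792.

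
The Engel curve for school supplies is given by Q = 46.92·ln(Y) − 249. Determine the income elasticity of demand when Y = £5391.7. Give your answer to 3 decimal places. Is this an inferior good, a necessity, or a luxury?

At Y = 5391.7: Q = 154.166.
dQ/dY = 46.92/Y = 0.00870226 at this income.
η = (dQ/dY)·(Y/Q) = 0.00870226 × (5391.7/154.166) = 0.304.
Since 0 < η < 1, the good is a necessity.

0.304 (necessity)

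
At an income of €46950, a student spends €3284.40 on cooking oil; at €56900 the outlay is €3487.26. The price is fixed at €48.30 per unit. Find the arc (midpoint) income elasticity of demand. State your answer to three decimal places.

With a constant price, Q₁ = 3284.40/48.30 = 68.000 and Q₂ = 3487.26/48.30 = 72.200 (equivalently, work directly with expenditure since P cancels).
Midpoint %ΔQ = (3487.26 − 3284.40)/3385.83 = 0.05991; midpoint %ΔI = (56900 − 46950)/51925 = 0.19162.
η = 0.05991 / 0.19162 = 0.313.

0.313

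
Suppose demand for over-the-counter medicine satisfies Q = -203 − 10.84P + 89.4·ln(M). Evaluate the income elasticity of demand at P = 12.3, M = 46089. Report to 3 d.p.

At P = 12.3, M = 46089: Q = 623.675.
Holding P constant, ∂Q/∂M = 89.4/M = 0.00193973.
η_M = (∂Q/∂M)·(M/Q) = 0.00193973 × (46089/623.675) = 0.143.

0.143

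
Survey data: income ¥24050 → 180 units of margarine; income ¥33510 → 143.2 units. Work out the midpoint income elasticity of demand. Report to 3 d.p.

ΔQ = 143.2 − 180 = -36.8; midpoint Q̄ = (180 + 143.2)/2 = 161.6.
ΔI = 33510 − 24050 = 9460; midpoint Ī = (24050 + 33510)/2 = 28780.
η = (ΔQ/Q̄) ÷ (ΔI/Ī) = (-36.8/161.6) ÷ (9460/28780) = -0.693.

-0.693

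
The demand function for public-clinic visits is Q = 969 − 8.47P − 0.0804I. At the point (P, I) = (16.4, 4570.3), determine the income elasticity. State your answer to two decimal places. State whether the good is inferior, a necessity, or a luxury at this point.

-0.79 (inferior good)

At P = 16.4, I = 4570.3: Q = 462.640.
Holding P constant, ∂Q/∂I = −0.0804.
η_I = (∂Q/∂I)·(I/Q) = -0.0804 × (4570.3/462.640) = -0.79.
Since η < 0, this is an inferior good.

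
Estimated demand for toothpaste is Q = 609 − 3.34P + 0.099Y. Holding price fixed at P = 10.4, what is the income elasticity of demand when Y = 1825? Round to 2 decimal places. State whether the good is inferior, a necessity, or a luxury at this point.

0.24 (necessity)

At P = 10.4, Y = 1825: Q = 754.939.
Holding P constant, ∂Q/∂Y = 0.099.
η_Y = (∂Q/∂Y)·(Y/Q) = 0.099 × (1825/754.939) = 0.24.
Since 0 < η < 1, this is a necessity.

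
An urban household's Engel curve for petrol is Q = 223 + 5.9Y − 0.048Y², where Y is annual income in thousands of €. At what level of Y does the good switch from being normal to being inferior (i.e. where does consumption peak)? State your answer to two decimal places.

dQ/dY = 5.9 − 0.096Y.
The good is inferior where dQ/dY < 0. Setting dQ/dY = 0 gives Y = 5.9 / 0.096 = 61.46.

61.46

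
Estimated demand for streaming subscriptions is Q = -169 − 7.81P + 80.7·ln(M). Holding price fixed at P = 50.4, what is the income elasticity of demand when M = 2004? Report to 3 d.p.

At P = 50.4, M = 2004: Q = 50.930.
Holding P constant, ∂Q/∂M = 80.7/M = 0.0402695.
η_M = (∂Q/∂M)·(M/Q) = 0.0402695 × (2004/50.930) = 1.585.

1.585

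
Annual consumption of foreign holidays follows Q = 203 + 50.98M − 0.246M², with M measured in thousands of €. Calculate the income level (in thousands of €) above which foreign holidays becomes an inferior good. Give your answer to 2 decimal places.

dQ/dM = 50.98 − 0.492M.
The good is inferior where dQ/dM < 0. Setting dQ/dM = 0 gives M = 50.98 / 0.492 = 103.62.

103.62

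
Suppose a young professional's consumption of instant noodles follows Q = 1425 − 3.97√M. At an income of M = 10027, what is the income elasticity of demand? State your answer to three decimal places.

At M = 10027: Q = 1027.464.
dQ/dM = -3.97/(2√M) = -0.0198233 at this income.
η = (dQ/dM)·(M/Q) = -0.0198233 × (10027/1027.464) = -0.193.

-0.193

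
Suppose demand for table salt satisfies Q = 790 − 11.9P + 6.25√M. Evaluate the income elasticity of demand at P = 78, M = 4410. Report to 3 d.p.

0.750

At P = 78, M = 4410: Q = 276.849.
Holding P constant, ∂Q/∂M = 6.25/(2√M) = 0.0470577.
η_M = (∂Q/∂M)·(M/Q) = 0.0470577 × (4410/276.849) = 0.750.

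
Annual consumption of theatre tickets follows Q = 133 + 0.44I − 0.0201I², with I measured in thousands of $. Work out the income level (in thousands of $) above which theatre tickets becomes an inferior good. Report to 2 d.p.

10.95

dQ/dI = 0.44 − 0.0402I.
The good is inferior where dQ/dI < 0. Setting dQ/dI = 0 gives I = 0.44 / 0.0402 = 10.95.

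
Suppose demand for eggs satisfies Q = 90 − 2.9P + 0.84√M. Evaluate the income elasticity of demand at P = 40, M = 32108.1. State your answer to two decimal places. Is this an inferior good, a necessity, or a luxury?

At P = 40, M = 32108.1: Q = 124.517.
Holding P constant, ∂Q/∂M = 0.84/(2√M) = 0.00234392.
η_M = (∂Q/∂M)·(M/Q) = 0.00234392 × (32108.1/124.517) = 0.60.
Since 0 < η < 1, this is a necessity.

0.60 (necessity)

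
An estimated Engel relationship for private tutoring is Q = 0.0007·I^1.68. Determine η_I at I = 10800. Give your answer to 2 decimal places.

For Q = A·I^β the income elasticity is constant and equal to β.
Here β = 1.68, so η = 1.68.

1.68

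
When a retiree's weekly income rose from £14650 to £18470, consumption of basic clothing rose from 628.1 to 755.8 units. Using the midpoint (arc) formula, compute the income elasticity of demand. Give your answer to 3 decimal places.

ΔQ = 755.8 − 628.1 = 127.7; midpoint Q̄ = (628.1 + 755.8)/2 = 691.95.
ΔI = 18470 − 14650 = 3820; midpoint Ī = (14650 + 18470)/2 = 16560.
η = (ΔQ/Q̄) ÷ (ΔI/Ī) = (127.7/691.95) ÷ (3820/16560) = 0.800.

0.800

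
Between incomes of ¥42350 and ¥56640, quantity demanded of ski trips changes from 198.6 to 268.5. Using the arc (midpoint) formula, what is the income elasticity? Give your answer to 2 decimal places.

1.04

ΔQ = 268.5 − 198.6 = 69.9; midpoint Q̄ = (198.6 + 268.5)/2 = 233.55.
ΔI = 56640 − 42350 = 14290; midpoint Ī = (42350 + 56640)/2 = 49495.
η = (ΔQ/Q̄) ÷ (ΔI/Ī) = (69.9/233.55) ÷ (14290/49495) = 1.04.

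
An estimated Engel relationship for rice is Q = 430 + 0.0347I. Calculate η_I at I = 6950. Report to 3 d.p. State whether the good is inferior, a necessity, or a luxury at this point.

At I = 6950: Q = 671.165.
dQ/dI = 0.0347.
η = (dQ/dI)·(I/Q) = 0.0347 × (6950/671.165) = 0.359.
Since 0 < η < 1, the good is a necessity.

0.359 (necessity)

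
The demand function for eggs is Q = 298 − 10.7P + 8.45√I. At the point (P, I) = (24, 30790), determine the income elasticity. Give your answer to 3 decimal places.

0.486

At P = 24, I = 30790: Q = 1523.928.
Holding P constant, ∂Q/∂I = 8.45/(2√I) = 0.0240781.
η_I = (∂Q/∂I)·(I/Q) = 0.0240781 × (30790/1523.928) = 0.486.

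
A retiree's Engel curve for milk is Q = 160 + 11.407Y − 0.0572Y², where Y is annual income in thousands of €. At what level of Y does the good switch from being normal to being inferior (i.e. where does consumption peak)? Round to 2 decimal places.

99.71

dQ/dY = 11.407 − 0.1144Y.
The good is inferior where dQ/dY < 0. Setting dQ/dY = 0 gives Y = 11.407 / 0.1144 = 99.71.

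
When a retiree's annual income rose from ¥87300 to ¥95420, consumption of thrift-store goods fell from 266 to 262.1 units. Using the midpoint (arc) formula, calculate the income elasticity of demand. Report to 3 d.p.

-0.166

ΔQ = 262.1 − 266 = -3.9; midpoint Q̄ = (266 + 262.1)/2 = 264.05.
ΔI = 95420 − 87300 = 8120; midpoint Ī = (87300 + 95420)/2 = 91360.
η = (ΔQ/Q̄) ÷ (ΔI/Ī) = (-3.9/264.05) ÷ (8120/91360) = -0.166.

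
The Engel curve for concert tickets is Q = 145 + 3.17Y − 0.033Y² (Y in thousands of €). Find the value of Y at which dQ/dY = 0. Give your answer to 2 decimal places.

48.03

dQ/dY = 3.17 − 0.066Y.
The good is inferior where dQ/dY < 0. Setting dQ/dY = 0 gives Y = 3.17 / 0.066 = 48.03.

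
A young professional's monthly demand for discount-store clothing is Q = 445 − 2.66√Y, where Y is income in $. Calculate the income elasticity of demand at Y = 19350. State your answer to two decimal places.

At Y = 19350: Q = 74.983.
dQ/dY = -2.66/(2√Y) = -0.00956117 at this income.
η = (dQ/dY)·(Y/Q) = -0.00956117 × (19350/74.983) = -2.47.

-2.47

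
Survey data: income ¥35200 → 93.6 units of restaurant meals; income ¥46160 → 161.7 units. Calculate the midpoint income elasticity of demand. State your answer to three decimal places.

1.980

ΔQ = 161.7 − 93.6 = 68.1; midpoint Q̄ = (93.6 + 161.7)/2 = 127.65.
ΔI = 46160 − 35200 = 10960; midpoint Ī = (35200 + 46160)/2 = 40680.
η = (ΔQ/Q̄) ÷ (ΔI/Ī) = (68.1/127.65) ÷ (10960/40680) = 1.980.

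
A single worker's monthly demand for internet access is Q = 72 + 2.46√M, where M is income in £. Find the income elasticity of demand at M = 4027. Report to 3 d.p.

0.342

At M = 4027: Q = 228.108.
dQ/dM = 2.46/(2√M) = 0.0193827 at this income.
η = (dQ/dM)·(M/Q) = 0.0193827 × (4027/228.108) = 0.342.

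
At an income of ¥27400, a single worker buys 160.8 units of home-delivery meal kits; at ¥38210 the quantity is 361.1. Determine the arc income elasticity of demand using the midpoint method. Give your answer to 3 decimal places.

ΔQ = 361.1 − 160.8 = 200.3; midpoint Q̄ = (160.8 + 361.1)/2 = 260.95.
ΔI = 38210 − 27400 = 10810; midpoint Ī = (27400 + 38210)/2 = 32805.
η = (ΔQ/Q̄) ÷ (ΔI/Ī) = (200.3/260.95) ÷ (10810/32805) = 2.329.

2.329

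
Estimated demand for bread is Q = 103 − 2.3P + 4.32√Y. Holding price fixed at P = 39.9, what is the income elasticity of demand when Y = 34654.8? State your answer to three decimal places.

0.493

At P = 39.9, Y = 34654.8: Q = 815.433.
Holding P constant, ∂Q/∂Y = 4.32/(2√Y) = 0.011603.
η_Y = (∂Q/∂Y)·(Y/Q) = 0.011603 × (34654.8/815.433) = 0.493.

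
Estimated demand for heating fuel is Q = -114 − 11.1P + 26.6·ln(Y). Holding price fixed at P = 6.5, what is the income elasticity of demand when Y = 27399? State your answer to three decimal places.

At P = 6.5, Y = 27399: Q = 85.656.
Holding P constant, ∂Q/∂Y = 26.6/Y = 0.000970838.
η_Y = (∂Q/∂Y)·(Y/Q) = 0.000970838 × (27399/85.656) = 0.311.

0.311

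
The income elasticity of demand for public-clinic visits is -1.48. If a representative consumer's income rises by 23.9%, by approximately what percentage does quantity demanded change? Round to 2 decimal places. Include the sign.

-35.37%

%ΔQ ≈ η × %ΔI = -1.48 × 23.9% = -35.37%.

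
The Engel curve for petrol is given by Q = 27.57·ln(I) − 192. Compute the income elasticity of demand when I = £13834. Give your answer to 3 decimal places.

0.389

At I = 13834: Q = 70.877.
dQ/dI = 27.57/I = 0.00199292 at this income.
η = (dQ/dI)·(I/Q) = 0.00199292 × (13834/70.877) = 0.389.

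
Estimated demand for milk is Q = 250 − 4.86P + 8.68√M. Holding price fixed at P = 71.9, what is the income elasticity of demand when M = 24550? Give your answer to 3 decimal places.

0.539

At P = 71.9, M = 24550: Q = 1260.587.
Holding P constant, ∂Q/∂M = 8.68/(2√M) = 0.027699.
η_M = (∂Q/∂M)·(M/Q) = 0.027699 × (24550/1260.587) = 0.539.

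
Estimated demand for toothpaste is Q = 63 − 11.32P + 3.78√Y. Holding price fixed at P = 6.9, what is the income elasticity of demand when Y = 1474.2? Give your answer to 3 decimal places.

0.558

At P = 6.9, Y = 1474.2: Q = 130.026.
Holding P constant, ∂Q/∂Y = 3.78/(2√Y) = 0.0492248.
η_Y = (∂Q/∂Y)·(Y/Q) = 0.0492248 × (1474.2/130.026) = 0.558.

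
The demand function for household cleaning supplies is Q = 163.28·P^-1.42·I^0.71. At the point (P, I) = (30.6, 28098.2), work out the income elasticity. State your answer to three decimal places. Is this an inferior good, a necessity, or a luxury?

0.710 (necessity)

For a multiplicative demand Q = A·P^α·I^β, the income elasticity is β everywhere.
Here β = 0.71, so η = 0.710.
Since 0 < η < 1, this is a necessity.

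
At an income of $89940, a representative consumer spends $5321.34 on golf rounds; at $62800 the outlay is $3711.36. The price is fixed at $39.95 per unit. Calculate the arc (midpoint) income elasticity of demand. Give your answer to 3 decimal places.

With a constant price, Q₁ = 5321.34/39.95 = 133.200 and Q₂ = 3711.36/39.95 = 92.900 (equivalently, work directly with expenditure since P cancels).
Midpoint %ΔQ = (3711.36 − 5321.34)/4516.35 = -0.35648; midpoint %ΔI = (62800 − 89940)/76370 = -0.35538.
η = -0.35648 / -0.35538 = 1.003.

1.003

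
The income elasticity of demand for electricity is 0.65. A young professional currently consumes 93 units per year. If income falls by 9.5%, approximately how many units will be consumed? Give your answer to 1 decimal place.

87.3

%ΔQ ≈ η × %ΔI = 0.65 × (-9.5%) = -6.175%.
New Q ≈ 93 × (1 − 0.06175) = 87.3.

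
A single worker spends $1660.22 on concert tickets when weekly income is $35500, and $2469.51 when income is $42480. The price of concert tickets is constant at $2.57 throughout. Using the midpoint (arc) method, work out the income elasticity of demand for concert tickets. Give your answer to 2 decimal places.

2.19

With a constant price, Q₁ = 1660.22/2.57 = 646.000 and Q₂ = 2469.51/2.57 = 960.899 (equivalently, work directly with expenditure since P cancels).
Midpoint %ΔQ = (2469.51 − 1660.22)/2064.87 = 0.39193; midpoint %ΔI = (42480 − 35500)/38990 = 0.17902.
η = 0.39193 / 0.17902 = 2.19.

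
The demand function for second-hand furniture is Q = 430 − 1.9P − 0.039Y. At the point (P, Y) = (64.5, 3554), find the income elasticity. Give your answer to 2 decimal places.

-0.82

At P = 64.5, Y = 3554: Q = 168.844.
Holding P constant, ∂Q/∂Y = −0.039.
η_Y = (∂Q/∂Y)·(Y/Q) = -0.039 × (3554/168.844) = -0.82.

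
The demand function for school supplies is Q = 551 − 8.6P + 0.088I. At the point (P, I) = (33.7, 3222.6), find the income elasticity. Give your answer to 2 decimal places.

0.52

At P = 33.7, I = 3222.6: Q = 544.769.
Holding P constant, ∂Q/∂I = 0.088.
η_I = (∂Q/∂I)·(I/Q) = 0.088 × (3222.6/544.769) = 0.52.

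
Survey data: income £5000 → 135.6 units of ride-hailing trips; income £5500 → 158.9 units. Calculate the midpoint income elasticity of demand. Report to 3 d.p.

1.661

ΔQ = 158.9 − 135.6 = 23.3; midpoint Q̄ = (135.6 + 158.9)/2 = 147.25.
ΔI = 5500 − 5000 = 500; midpoint Ī = (5000 + 5500)/2 = 5250.
η = (ΔQ/Q̄) ÷ (ΔI/Ī) = (23.3/147.25) ÷ (500/5250) = 1.661.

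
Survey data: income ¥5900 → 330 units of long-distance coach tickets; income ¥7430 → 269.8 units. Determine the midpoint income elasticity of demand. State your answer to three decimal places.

-0.874

ΔQ = 269.8 − 330 = -60.2; midpoint Q̄ = (330 + 269.8)/2 = 299.9.
ΔI = 7430 − 5900 = 1530; midpoint Ī = (5900 + 7430)/2 = 6665.
η = (ΔQ/Q̄) ÷ (ΔI/Ī) = (-60.2/299.9) ÷ (1530/6665) = -0.874.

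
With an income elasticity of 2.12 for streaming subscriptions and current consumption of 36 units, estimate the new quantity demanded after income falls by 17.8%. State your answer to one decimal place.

22.4

%ΔQ ≈ η × %ΔI = 2.12 × (-17.8%) = -37.736%.
New Q ≈ 36 × (1 − 0.37736) = 22.4.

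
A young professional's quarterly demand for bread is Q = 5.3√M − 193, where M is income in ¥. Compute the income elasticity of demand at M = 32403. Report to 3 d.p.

0.627

At M = 32403: Q = 761.044.
dQ/dM = 5.3/(2√M) = 0.0147215 at this income.
η = (dQ/dM)·(M/Q) = 0.0147215 × (32403/761.044) = 0.627.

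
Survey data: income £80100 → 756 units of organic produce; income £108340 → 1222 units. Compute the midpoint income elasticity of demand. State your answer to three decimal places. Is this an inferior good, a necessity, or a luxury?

ΔQ = 1222 − 756 = 466; midpoint Q̄ = (756 + 1222)/2 = 989.
ΔI = 108340 − 80100 = 28240; midpoint Ī = (80100 + 108340)/2 = 94220.
η = (ΔQ/Q̄) ÷ (ΔI/Ī) = (466/989) ÷ (28240/94220) = 1.572.
η > 1 ⇒ luxury.

1.572 (luxury)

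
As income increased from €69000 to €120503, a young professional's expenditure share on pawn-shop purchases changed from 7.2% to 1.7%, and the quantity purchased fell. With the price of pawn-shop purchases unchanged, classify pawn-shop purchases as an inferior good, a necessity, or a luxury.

inferior good

Quantity demanded falls as income rises, so η < 0.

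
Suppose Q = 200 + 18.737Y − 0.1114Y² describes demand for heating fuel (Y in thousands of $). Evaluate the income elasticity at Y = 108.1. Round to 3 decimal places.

At Y = 108.1: Q = 923.6927.
dQ/dY = 18.737 − 0.2228Y = -5.34768.
η = (dQ/dY)·(Y/Q) = -5.34768 × (108.1/923.6927) = -0.626.

-0.626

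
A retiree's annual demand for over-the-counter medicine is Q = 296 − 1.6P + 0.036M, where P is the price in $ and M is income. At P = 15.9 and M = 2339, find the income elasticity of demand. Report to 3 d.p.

At P = 15.9, M = 2339: Q = 354.764.
Holding P constant, ∂Q/∂M = 0.036.
η_M = (∂Q/∂M)·(M/Q) = 0.036 × (2339/354.764) = 0.237.

0.237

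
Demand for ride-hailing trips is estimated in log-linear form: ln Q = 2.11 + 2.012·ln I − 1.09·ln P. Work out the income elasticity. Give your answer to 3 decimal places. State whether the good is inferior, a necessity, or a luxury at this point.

In a log-linear demand, the coefficient on ln I is the income elasticity.
So η = 2.012.
η > 1 ⇒ luxury.

2.012 (luxury)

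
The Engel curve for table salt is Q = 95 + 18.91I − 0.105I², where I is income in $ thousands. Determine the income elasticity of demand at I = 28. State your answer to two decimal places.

0.67

At I = 28: Q = 542.1600.
dQ/dI = 18.91 − 0.21I = 13.03000.
η = (dQ/dI)·(I/Q) = 13.03000 × (28/542.1600) = 0.67.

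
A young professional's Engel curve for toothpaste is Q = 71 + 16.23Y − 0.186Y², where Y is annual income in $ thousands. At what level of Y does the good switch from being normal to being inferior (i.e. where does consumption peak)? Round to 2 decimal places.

43.63

dQ/dY = 16.23 − 0.372Y.
The good is inferior where dQ/dY < 0. Setting dQ/dY = 0 gives Y = 16.23 / 0.372 = 43.63.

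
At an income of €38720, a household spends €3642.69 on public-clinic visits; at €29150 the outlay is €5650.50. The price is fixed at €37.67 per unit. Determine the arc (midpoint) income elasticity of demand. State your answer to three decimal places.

With a constant price, Q₁ = 3642.69/37.67 = 96.700 and Q₂ = 5650.50/37.67 = 150.000 (equivalently, work directly with expenditure since P cancels).
Midpoint %ΔQ = (5650.50 − 3642.69)/4646.60 = 0.43210; midpoint %ΔI = (29150 − 38720)/33935 = -0.28201.
η = 0.43210 / -0.28201 = -1.532.

-1.532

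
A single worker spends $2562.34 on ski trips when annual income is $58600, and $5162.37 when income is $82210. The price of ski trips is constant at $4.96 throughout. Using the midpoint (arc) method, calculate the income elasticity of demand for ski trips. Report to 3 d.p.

2.007

With a constant price, Q₁ = 2562.34/4.96 = 516.601 and Q₂ = 5162.37/4.96 = 1040.800 (equivalently, work directly with expenditure since P cancels).
Midpoint %ΔQ = (5162.37 − 2562.34)/3862.36 = 0.67317; midpoint %ΔI = (82210 − 58600)/70405 = 0.33535.
η = 0.67317 / 0.33535 = 2.007.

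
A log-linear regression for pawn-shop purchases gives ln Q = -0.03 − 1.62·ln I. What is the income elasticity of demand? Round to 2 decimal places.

-1.62

In a log-linear demand, the coefficient on ln I is the income elasticity.
So η = -1.62.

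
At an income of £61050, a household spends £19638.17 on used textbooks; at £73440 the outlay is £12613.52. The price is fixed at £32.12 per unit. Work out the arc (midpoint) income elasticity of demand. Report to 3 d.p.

With a constant price, Q₁ = 19638.17/32.12 = 611.400 and Q₂ = 12613.52/32.12 = 392.700 (equivalently, work directly with expenditure since P cancels).
Midpoint %ΔQ = (12613.52 − 19638.17)/16125.85 = -0.43561; midpoint %ΔI = (73440 − 61050)/67245 = 0.18425.
η = -0.43561 / 0.18425 = -2.364.

-2.364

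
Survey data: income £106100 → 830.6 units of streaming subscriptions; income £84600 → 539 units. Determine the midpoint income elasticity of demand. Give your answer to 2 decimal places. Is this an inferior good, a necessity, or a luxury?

1.89 (luxury)

ΔQ = 539 − 830.6 = -291.6; midpoint Q̄ = (830.6 + 539)/2 = 684.8.
ΔI = 84600 − 106100 = -21500; midpoint Ī = (106100 + 84600)/2 = 95350.
η = (ΔQ/Q̄) ÷ (ΔI/Ī) = (-291.6/684.8) ÷ (-21500/95350) = 1.89.
η > 1 ⇒ luxury.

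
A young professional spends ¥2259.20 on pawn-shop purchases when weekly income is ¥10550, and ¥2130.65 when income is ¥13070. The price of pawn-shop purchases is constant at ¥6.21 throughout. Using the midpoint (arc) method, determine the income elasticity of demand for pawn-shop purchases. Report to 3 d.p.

With a constant price, Q₁ = 2259.20/6.21 = 363.800 and Q₂ = 2130.65/6.21 = 343.100 (equivalently, work directly with expenditure since P cancels).
Midpoint %ΔQ = (2130.65 − 2259.20)/2194.93 = -0.05857; midpoint %ΔI = (13070 − 10550)/11810 = 0.21338.
η = -0.05857 / 0.21338 = -0.274.

-0.274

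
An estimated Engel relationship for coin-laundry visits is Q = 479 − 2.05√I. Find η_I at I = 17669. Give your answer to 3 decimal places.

-0.660

At I = 17669: Q = 206.504.
dQ/dI = -2.05/(2√I) = -0.00771113 at this income.
η = (dQ/dI)·(I/Q) = -0.00771113 × (17669/206.504) = -0.660.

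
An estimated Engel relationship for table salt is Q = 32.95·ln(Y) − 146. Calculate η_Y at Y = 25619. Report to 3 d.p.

0.175

At Y = 25619: Q = 188.478.
dQ/dY = 32.95/Y = 0.00128615 at this income.
η = (dQ/dY)·(Y/Q) = 0.00128615 × (25619/188.478) = 0.175.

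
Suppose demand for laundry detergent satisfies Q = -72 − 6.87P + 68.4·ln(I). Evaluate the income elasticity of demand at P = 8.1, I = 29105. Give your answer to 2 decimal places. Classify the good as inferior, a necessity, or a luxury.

0.12 (necessity)

At P = 8.1, I = 29105: Q = 575.414.
Holding P constant, ∂Q/∂I = 68.4/I = 0.00235011.
η_I = (∂Q/∂I)·(I/Q) = 0.00235011 × (29105/575.414) = 0.12.
Since 0 < η < 1, this is a necessity.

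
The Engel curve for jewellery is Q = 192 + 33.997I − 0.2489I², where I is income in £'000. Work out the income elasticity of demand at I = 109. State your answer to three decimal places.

At I = 109: Q = 940.4921.
dQ/dI = 33.997 − 0.4978I = -20.26320.
η = (dQ/dI)·(I/Q) = -20.26320 × (109/940.4921) = -2.348.

-2.348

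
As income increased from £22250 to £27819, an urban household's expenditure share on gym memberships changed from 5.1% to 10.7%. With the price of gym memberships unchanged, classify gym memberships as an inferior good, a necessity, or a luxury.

luxury

The budget share rises as income rises, so η > 1.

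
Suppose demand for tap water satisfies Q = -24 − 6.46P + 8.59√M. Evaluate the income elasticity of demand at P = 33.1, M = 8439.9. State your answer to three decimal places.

At P = 33.1, M = 8439.9: Q = 551.328.
Holding P constant, ∂Q/∂M = 8.59/(2√M) = 0.0467514.
η_M = (∂Q/∂M)·(M/Q) = 0.0467514 × (8439.9/551.328) = 0.716.

0.716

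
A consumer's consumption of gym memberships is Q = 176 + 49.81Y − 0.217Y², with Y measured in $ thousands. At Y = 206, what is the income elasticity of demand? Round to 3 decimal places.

-6.641

At Y = 206: Q = 1228.2480.
dQ/dY = 49.81 − 0.434Y = -39.59400.
η = (dQ/dY)·(Y/Q) = -39.59400 × (206/1228.2480) = -6.641.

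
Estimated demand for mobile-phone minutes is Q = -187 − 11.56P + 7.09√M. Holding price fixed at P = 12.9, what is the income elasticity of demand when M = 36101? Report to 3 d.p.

At P = 12.9, M = 36101: Q = 1010.995.
Holding P constant, ∂Q/∂M = 7.09/(2√M) = 0.0186576.
η_M = (∂Q/∂M)·(M/Q) = 0.0186576 × (36101/1010.995) = 0.666.

0.666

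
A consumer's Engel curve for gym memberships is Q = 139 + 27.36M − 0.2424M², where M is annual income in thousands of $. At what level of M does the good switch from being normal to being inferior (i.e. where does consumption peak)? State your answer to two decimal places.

dQ/dM = 27.36 − 0.4848M.
The good is inferior where dQ/dM < 0. Setting dQ/dM = 0 gives M = 27.36 / 0.4848 = 56.44.

56.44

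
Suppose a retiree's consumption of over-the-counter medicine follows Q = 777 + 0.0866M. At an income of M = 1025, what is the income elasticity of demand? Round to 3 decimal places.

At M = 1025: Q = 865.765.
dQ/dM = 0.0866.
η = (dQ/dM)·(M/Q) = 0.0866 × (1025/865.765) = 0.103.

0.103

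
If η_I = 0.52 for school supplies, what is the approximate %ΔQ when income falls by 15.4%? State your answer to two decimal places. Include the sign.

%ΔQ ≈ η × %ΔI = 0.52 × (-15.4%) = -8.01%.

-8.01%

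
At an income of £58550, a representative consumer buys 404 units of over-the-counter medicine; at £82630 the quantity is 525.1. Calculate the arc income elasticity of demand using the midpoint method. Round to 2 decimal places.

0.76

ΔQ = 525.1 − 404 = 121.1; midpoint Q̄ = (404 + 525.1)/2 = 464.55.
ΔI = 82630 − 58550 = 24080; midpoint Ī = (58550 + 82630)/2 = 70590.
η = (ΔQ/Q̄) ÷ (ΔI/Ī) = (121.1/464.55) ÷ (24080/70590) = 0.76.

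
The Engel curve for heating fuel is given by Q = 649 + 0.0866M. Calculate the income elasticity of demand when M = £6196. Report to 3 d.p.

At M = 6196: Q = 1185.574.
dQ/dM = 0.0866.
η = (dQ/dM)·(M/Q) = 0.0866 × (6196/1185.574) = 0.453.

0.453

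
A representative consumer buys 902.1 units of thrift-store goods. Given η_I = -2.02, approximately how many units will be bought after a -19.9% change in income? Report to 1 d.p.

%ΔQ ≈ η × %ΔI = -2.02 × (-19.9%) = 40.198%.
New Q ≈ 902.1 × (1 + 0.40198) = 1264.7.

1264.7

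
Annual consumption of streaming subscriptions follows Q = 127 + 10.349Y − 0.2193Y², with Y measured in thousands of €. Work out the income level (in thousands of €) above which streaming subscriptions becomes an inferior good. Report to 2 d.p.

dQ/dY = 10.349 − 0.4386Y.
The good is inferior where dQ/dY < 0. Setting dQ/dY = 0 gives Y = 10.349 / 0.4386 = 23.60.

23.60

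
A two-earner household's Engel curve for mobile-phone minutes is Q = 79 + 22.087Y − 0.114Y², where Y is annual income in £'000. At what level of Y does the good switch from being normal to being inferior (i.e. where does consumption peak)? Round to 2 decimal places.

dQ/dY = 22.087 − 0.228Y.
The good is inferior where dQ/dY < 0. Setting dQ/dY = 0 gives Y = 22.087 / 0.228 = 96.87.

96.87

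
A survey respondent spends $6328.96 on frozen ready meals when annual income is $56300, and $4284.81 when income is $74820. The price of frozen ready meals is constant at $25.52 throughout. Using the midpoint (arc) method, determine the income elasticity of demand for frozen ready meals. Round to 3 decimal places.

-1.364

With a constant price, Q₁ = 6328.96/25.52 = 248.000 and Q₂ = 4284.81/25.52 = 167.900 (equivalently, work directly with expenditure since P cancels).
Midpoint %ΔQ = (4284.81 − 6328.96)/5306.89 = -0.38519; midpoint %ΔI = (74820 − 56300)/65560 = 0.28249.
η = -0.38519 / 0.28249 = -1.364.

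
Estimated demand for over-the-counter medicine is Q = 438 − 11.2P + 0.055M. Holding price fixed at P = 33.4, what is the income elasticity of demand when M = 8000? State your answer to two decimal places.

At P = 33.4, M = 8000: Q = 503.920.
Holding P constant, ∂Q/∂M = 0.055.
η_M = (∂Q/∂M)·(M/Q) = 0.055 × (8000/503.920) = 0.87.

0.87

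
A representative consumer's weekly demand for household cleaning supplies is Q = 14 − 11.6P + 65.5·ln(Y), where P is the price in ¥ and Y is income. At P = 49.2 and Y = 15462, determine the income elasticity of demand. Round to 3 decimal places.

0.872

At P = 49.2, Y = 15462: Q = 75.102.
Holding P constant, ∂Q/∂Y = 65.5/Y = 0.00423619.
η_Y = (∂Q/∂Y)·(Y/Q) = 0.00423619 × (15462/75.102) = 0.872.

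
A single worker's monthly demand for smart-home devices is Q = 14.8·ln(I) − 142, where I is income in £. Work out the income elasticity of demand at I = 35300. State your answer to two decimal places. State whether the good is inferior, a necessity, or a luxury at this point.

At I = 35300: Q = 12.980.
dQ/dI = 14.8/I = 0.000419263 at this income.
η = (dQ/dI)·(I/Q) = 0.000419263 × (35300/12.980) = 1.14.
Since η > 1, the good is a luxury.

1.14 (luxury)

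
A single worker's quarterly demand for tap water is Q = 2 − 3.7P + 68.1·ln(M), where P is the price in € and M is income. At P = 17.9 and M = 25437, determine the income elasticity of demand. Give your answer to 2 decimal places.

0.11

At P = 17.9, M = 25437: Q = 626.574.
Holding P constant, ∂Q/∂M = 68.1/M = 0.0026772.
η_M = (∂Q/∂M)·(M/Q) = 0.0026772 × (25437/626.574) = 0.11.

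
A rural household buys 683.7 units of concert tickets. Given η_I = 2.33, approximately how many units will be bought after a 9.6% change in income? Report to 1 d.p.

836.6

%ΔQ ≈ η × %ΔI = 2.33 × 9.6% = 22.368%.
New Q ≈ 683.7 × (1 + 0.22368) = 836.6.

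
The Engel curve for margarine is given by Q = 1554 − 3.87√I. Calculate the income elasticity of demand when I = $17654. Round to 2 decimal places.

At I = 17654: Q = 1039.799.
dQ/dI = -3.87/(2√I) = -0.0145633 at this income.
η = (dQ/dI)·(I/Q) = -0.0145633 × (17654/1039.799) = -0.25.

-0.25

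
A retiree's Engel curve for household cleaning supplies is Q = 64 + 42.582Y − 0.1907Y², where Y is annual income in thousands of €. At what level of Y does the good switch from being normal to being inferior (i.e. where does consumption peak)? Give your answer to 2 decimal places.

dQ/dY = 42.582 − 0.3814Y.
The good is inferior where dQ/dY < 0. Setting dQ/dY = 0 gives Y = 42.582 / 0.3814 = 111.65.

111.65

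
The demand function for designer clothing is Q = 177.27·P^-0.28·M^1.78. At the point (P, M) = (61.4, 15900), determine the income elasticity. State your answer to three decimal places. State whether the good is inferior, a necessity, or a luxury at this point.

For a multiplicative demand Q = A·P^α·M^β, the income elasticity is β everywhere.
Here β = 1.78, so η = 1.780.
Since η > 1, this is a luxury.

1.780 (luxury)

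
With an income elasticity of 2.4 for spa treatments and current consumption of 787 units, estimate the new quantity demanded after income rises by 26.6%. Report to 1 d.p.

1289.4

%ΔQ ≈ η × %ΔI = 2.4 × 26.6% = 63.84%.
New Q ≈ 787 × (1 + 0.6384) = 1289.4.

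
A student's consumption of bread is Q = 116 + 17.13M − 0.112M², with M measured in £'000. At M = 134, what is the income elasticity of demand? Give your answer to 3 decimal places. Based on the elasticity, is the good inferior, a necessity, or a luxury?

At M = 134: Q = 400.3480.
dQ/dM = 17.13 − 0.224M = -12.88600.
η = (dQ/dM)·(M/Q) = -12.88600 × (134/400.3480) = -4.313.
η < 0 ⇒ inferior good.

-4.313 (inferior good)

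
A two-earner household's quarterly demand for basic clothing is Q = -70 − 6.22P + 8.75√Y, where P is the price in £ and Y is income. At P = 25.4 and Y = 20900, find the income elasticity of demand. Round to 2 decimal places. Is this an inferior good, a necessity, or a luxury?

At P = 25.4, Y = 20900: Q = 1036.985.
Holding P constant, ∂Q/∂Y = 8.75/(2√Y) = 0.0302625.
η_Y = (∂Q/∂Y)·(Y/Q) = 0.0302625 × (20900/1036.985) = 0.61.
Since 0 < η < 1, this is a necessity.

0.61 (necessity)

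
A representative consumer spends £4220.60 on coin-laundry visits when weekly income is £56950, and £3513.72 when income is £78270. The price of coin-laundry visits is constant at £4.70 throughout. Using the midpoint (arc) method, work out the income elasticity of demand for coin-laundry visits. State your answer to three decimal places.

With a constant price, Q₁ = 4220.60/4.70 = 898.000 and Q₂ = 3513.72/4.70 = 747.600 (equivalently, work directly with expenditure since P cancels).
Midpoint %ΔQ = (3513.72 − 4220.60)/3867.16 = -0.18279; midpoint %ΔI = (78270 − 56950)/67610 = 0.31534.
η = -0.18279 / 0.31534 = -0.580.

-0.580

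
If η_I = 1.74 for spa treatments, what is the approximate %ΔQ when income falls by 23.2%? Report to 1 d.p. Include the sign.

%ΔQ ≈ η × %ΔI = 1.74 × (-23.2%) = -40.4%.

-40.4%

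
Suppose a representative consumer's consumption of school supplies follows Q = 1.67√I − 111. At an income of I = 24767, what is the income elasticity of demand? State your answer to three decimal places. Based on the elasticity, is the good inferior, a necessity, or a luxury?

At I = 24767: Q = 151.817.
dQ/dI = 1.67/(2√I) = 0.00530579 at this income.
η = (dQ/dI)·(I/Q) = 0.00530579 × (24767/151.817) = 0.866.
Since 0 < η < 1, the good is a necessity.

0.866 (necessity)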